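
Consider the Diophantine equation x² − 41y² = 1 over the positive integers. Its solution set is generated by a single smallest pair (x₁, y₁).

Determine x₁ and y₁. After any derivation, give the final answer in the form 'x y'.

d=41: √d = [6; 2,2,12] (ℓ=3, odd), read p_5/q_5
step 0: (6, 1)  from 6·(1,0) + (0,1)
step 1: (13, 2)  from 2·(6,1) + (1,0)
step 2: (32, 5)  from 2·(13,2) + (6,1)
…
step 4: (826, 129)  from 2·(397,62) + (32,5)
step 5: (2049, 320)  from 2·(826,129) + (397,62)
fundamental: x₁=2049, y₁=320  (since 4198401 − 41·102400 = 1)

2049 320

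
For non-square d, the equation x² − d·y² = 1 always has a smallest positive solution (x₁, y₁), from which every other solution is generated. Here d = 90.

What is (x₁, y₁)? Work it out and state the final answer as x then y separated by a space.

√90 = [9; 2,18, …], period ℓ=2 (even) → k=1
step 0: (9, 1)  from 9·(1,0) + (0,1)
step 1: (19, 2)  from 2·(9,1) + (1,0)
(x₁, y₁) = (19, 2);  19² − 90·2² = 1 ✓

19 2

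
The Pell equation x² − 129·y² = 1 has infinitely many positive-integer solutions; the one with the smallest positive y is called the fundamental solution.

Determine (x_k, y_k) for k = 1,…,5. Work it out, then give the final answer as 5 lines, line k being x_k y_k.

16855 1484
568182049 50025640
19153416854935 1686364322916
645661681611676801 56847341275472720
21765255267976208106775 1916323872709821068284

[11; 2,1,3,1,6,1,3,1,2,22] for √129; ℓ=10 ⇒ convergent index 9
k=0  a_k=11  p_k/q_k = 11/1
…
k=2  a_k=1  p_k/q_k = 34/3
…
k=5  a_k=6  p_k/q_k = 1079/95
k=6  a_k=1  p_k/q_k = 1238/109
k=7  a_k=3  p_k/q_k = 4793/422
k=8  a_k=1  p_k/q_k = 6031/531
k=9  a_k=2  p_k/q_k = 16855/1484
fundamental: x₁=16855, y₁=1484  (since 284091025 − 129·2202256 = 1)
(x_2, y_2) = (16855·16855 + 129·1484·1484, 16855·1484 + 1484·16855) = (568182049, 50025640)
(x_3, y_3) = (16855·568182049 + 129·1484·50025640, 16855·50025640 + 1484·568182049) = (19153416854935, 1686364322916)
(x_4, y_4) = (16855·19153416854935 + 129·1484·1686364322916, 16855·1686364322916 + 1484·19153416854935) = (645661681611676801, 56847341275472720)
(x_5, y_5) = (16855·645661681611676801 + 129·1484·56847341275472720, 16855·56847341275472720 + 1484·645661681611676801) = (21765255267976208106775, 1916323872709821068284)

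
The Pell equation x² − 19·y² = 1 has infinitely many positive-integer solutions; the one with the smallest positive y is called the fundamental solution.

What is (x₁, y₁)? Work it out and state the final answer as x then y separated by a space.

170 39

[4; 2,1,3,1,2,8] for √19; ℓ=6 ⇒ convergent index 5
step 0: (4, 1)  from 4·(1,0) + (0,1)
step 1: (9, 2)  from 2·(4,1) + (1,0)
…
step 4: (61, 14)  from 1·(48,11) + (13,3)
step 5: (170, 39)  from 2·(61,14) + (48,11)
fundamental: x₁=170, y₁=39  (since 28900 − 19·1521 = 1)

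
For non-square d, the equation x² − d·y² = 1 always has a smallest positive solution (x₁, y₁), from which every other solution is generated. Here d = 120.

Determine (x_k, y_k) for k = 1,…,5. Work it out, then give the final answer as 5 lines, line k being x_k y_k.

11 1
241 22
5291 483
116161 10604
2550251 232805

[10; 1,20] for √120; ℓ=2 ⇒ convergent index 1
a_0=10:  p_0=10·1+0=10,  q_0=10·0+1=1
a_1=1:  p_1=1·10+1=11,  q_1=1·1+0=1
→ (11, 1).  Check: 11²=121, 120·1²=120, difference 1.
k=2:  x_2 = 11·11+120·1·1 = 241,  y_2 = 11·1+1·11 = 22
k=3:  x_3 = 11·241+120·1·22 = 5291,  y_3 = 11·22+1·241 = 483
k=4:  x_4 = 11·5291+120·1·483 = 116161,  y_4 = 11·483+1·5291 = 10604
k=5:  x_5 = 11·116161+120·1·10604 = 2550251,  y_5 = 11·10604+1·116161 = 232805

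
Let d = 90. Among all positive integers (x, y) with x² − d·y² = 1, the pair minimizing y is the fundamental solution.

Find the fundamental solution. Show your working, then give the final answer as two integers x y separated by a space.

19 2

√90 → a₀=9, period (2,18); ℓ=2 even so k=1
step 0: (9, 1)  from 9·(1,0) + (0,1)
step 1: (19, 2)  from 2·(9,1) + (1,0)
→ (19, 2).  Check: 19²=361, 90·2²=360, difference 1.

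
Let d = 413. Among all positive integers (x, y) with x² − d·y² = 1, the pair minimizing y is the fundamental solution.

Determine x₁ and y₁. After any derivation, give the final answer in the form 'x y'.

113399 5580

√413 → a₀=20, period (3,9,1,4,1,9,3,40); ℓ=8 even so k=7
a_0=20:  p_0=20·1+0=20,  q_0=20·0+1=1
…
a_2=9:  p_2=9·61+20=569,  q_2=9·3+1=28
a_3=1:  p_3=1·569+61=630,  q_3=1·28+3=31
…
a_5=1:  p_5=1·3089+630=3719,  q_5=1·152+31=183
a_6=9:  p_6=9·3719+3089=36560,  q_6=9·183+152=1799
a_7=3:  p_7=3·36560+3719=113399,  q_7=3·1799+183=5580
fundamental: x₁=113399, y₁=5580  (since 12859333201 − 413·31136400 = 1)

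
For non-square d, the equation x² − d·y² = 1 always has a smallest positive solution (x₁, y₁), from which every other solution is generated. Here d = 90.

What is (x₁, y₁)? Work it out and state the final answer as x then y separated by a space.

19 2

√90 → a₀=9, period (2,18); ℓ=2 even so k=1
a_0=9:  p_0=9·1+0=9,  q_0=9·0+1=1
a_1=2:  p_1=2·9+1=19,  q_1=2·1+0=2
(x₁, y₁) = (19, 2);  19² − 90·2² = 1 ✓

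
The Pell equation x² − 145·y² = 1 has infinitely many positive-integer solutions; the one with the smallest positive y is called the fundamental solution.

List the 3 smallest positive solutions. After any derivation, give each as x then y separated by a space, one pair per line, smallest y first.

289 24
167041 13872
96549409 8017992

[12; 24] for √145; ℓ=1 ⇒ convergent index 1
step 0: (12, 1)  from 12·(1,0) + (0,1)
step 1: (289, 24)  from 24·(12,1) + (1,0)
fundamental: x₁=289, y₁=24  (since 83521 − 145·576 = 1)
(x_2, y_2) = (289·289 + 145·24·24, 289·24 + 24·289) = (167041, 13872)
(x_3, y_3) = (289·167041 + 145·24·13872, 289·13872 + 24·167041) = (96549409, 8017992)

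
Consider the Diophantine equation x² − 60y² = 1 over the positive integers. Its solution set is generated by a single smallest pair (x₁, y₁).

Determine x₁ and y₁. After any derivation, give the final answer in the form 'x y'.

d=60: √d = [7; 1,2,1,14] (ℓ=4, even), read p_3/q_3
k=0  a_k=7  p_k/q_k = 7/1
k=1  a_k=1  p_k/q_k = 8/1
k=2  a_k=2  p_k/q_k = 23/3
k=3  a_k=1  p_k/q_k = 31/4
fundamental: x₁=31, y₁=4  (since 961 − 60·16 = 1)

31 4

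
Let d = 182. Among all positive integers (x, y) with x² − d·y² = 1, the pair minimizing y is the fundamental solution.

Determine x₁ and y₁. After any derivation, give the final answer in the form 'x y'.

d=182: √d = [13; 2,26] (ℓ=2, even), read p_1/q_1
step 0: (13, 1)  from 13·(1,0) + (0,1)
step 1: (27, 2)  from 2·(13,1) + (1,0)
(x₁, y₁) = (27, 2);  27² − 182·2² = 1 ✓

27 2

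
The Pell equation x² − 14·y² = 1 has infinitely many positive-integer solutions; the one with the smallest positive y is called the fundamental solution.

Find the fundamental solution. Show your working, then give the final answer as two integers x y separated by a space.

√14 = [3; 1,2,1,6, …], period ℓ=4 (even) → k=3
i=0: a=3 ⇒ p=3, q=1
…
i=2: a=2 ⇒ p=11, q=3
i=3: a=1 ⇒ p=15, q=4
fundamental: x₁=15, y₁=4  (since 225 − 14·16 = 1)

15 4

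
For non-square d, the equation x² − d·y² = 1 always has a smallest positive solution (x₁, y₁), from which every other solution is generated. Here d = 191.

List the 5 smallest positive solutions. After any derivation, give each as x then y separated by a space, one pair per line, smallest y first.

[13; 1,4,1,1,3,…,4,1,26] for √191; ℓ=16 ⇒ convergent index 15
k=0  a_k=13  p_k/q_k = 13/1
…
k=8  a_k=13  p_k/q_k = 40217/2910
k=9  a_k=2  p_k/q_k = 83433/6037
…
k=13  a_k=1  p_k/q_k = 1616447/116962
k=14  a_k=4  p_k/q_k = 7377553/533821
k=15  a_k=1  p_k/q_k = 8994000/650783
fundamental: x₁=8994000, y₁=650783  (since 80892036000000 − 191·423518513089 = 1)
(8994000+650783√191)^2 = 161784071999999 + 11706284604000√191
(8994000+650783√191)^3 = 2910171887135973018000 + 210572647456751349217√191
(8994000+650783√191)^4 = 52348171905801720863712000001 + 3787780782452031563430792000√191
(8994000+650783√191)^5 = 941638916241558444724564320044970000 + 68134600714746933190345629744650783√191

8994000 650783
161784071999999 11706284604000
2910171887135973018000 210572647456751349217
52348171905801720863712000001 3787780782452031563430792000
941638916241558444724564320044970000 68134600714746933190345629744650783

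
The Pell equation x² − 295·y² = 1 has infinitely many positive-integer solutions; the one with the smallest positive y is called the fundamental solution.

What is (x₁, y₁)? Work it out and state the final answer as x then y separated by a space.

[17; 5,1,2,3,2,6,2,3,2,1,5,34] for √295; ℓ=12 ⇒ convergent index 11
i=0: a=17 ⇒ p=17, q=1
i=1: a=5 ⇒ p=86, q=5
i=2: a=1 ⇒ p=103, q=6
i=3: a=2 ⇒ p=292, q=17
…
i=6: a=6 ⇒ p=14479, q=843
i=7: a=2 ⇒ p=31208, q=1817
i=8: a=3 ⇒ p=108103, q=6294
i=9: a=2 ⇒ p=247414, q=14405
i=10: a=1 ⇒ p=355517, q=20699
i=11: a=5 ⇒ p=2024999, q=117900
→ (2024999, 117900).  Check: 2024999²=4100620950001, 295·117900²=4100620950000, difference 1.

2024999 117900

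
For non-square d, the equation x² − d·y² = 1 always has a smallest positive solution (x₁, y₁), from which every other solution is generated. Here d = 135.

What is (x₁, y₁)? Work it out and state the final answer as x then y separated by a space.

[11; 1,1,1,1,1,1,1,22] for √135; ℓ=8 ⇒ convergent index 7
k=0  a_k=11  p_k/q_k = 11/1
k=1  a_k=1  p_k/q_k = 12/1
k=2  a_k=1  p_k/q_k = 23/2
k=3  a_k=1  p_k/q_k = 35/3
…
k=5  a_k=1  p_k/q_k = 93/8
k=6  a_k=1  p_k/q_k = 151/13
k=7  a_k=1  p_k/q_k = 244/21
fundamental: x₁=244, y₁=21  (since 59536 − 135·441 = 1)

244 21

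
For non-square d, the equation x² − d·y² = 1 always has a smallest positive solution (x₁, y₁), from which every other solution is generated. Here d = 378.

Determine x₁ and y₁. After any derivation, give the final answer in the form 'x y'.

d=378: √d = [19; 2,3,1,4,1,3,2,38] (ℓ=8, even), read p_7/q_7
a_0=19:  p_0=19·1+0=19,  q_0=19·0+1=1
…
a_6=3:  p_6=3·1011+836=3869,  q_6=3·52+43=199
a_7=2:  p_7=2·3869+1011=8749,  q_7=2·199+52=450
fundamental: x₁=8749, y₁=450  (since 76545001 − 378·202500 = 1)

8749 450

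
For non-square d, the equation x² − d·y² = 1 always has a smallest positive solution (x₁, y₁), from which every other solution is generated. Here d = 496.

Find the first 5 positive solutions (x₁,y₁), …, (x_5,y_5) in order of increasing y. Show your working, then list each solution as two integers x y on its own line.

4620799 207480
42703566796801 1917446753040
394649197502177907199 17720272078000750440
3647189234337689639247667201 163763630995505661818050080
33705856733676329245494460531519999 1513437644680785412974289982477400

√496 → a₀=22, period (3,1,2,4,1,…,1,3,44); ℓ=16 even so k=15
i=0: a=22 ⇒ p=22, q=1
i=1: a=3 ⇒ p=67, q=3
i=2: a=1 ⇒ p=89, q=4
…
i=7: a=2 ⇒ p=6080, q=273
i=8: a=2 ⇒ p=14543, q=653
i=9: a=2 ⇒ p=35166, q=1579
i=10: a=1 ⇒ p=49709, q=2232
i=11: a=1 ⇒ p=84875, q=3811
i=12: a=4 ⇒ p=389209, q=17476
i=13: a=2 ⇒ p=863293, q=38763
i=14: a=1 ⇒ p=1252502, q=56239
i=15: a=3 ⇒ p=4620799, q=207480
→ (4620799, 207480).  Check: 4620799²=21351783398401, 496·207480²=21351783398400, difference 1.
(4620799+207480√496)^2 = 42703566796801 + 1917446753040√496
(4620799+207480√496)^3 = 394649197502177907199 + 17720272078000750440√496
(4620799+207480√496)^4 = 3647189234337689639247667201 + 163763630995505661818050080√496
(4620799+207480√496)^5 = 33705856733676329245494460531519999 + 1513437644680785412974289982477400√496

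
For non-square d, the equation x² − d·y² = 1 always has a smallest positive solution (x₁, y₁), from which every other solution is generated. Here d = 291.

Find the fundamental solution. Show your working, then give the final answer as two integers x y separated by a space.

290 17

√291 = [17; 17,34, …], period ℓ=2 (even) → k=1
step 0: (17, 1)  from 17·(1,0) + (0,1)
step 1: (290, 17)  from 17·(17,1) + (1,0)
(x₁, y₁) = (290, 17);  290² − 291·17² = 1 ✓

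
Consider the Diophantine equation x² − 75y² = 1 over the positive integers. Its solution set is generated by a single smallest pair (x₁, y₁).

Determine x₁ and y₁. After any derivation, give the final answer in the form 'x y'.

d=75: √d = [8; 1,1,1,16] (ℓ=4, even), read p_3/q_3
i=0: a=8 ⇒ p=8, q=1
…
i=2: a=1 ⇒ p=17, q=2
i=3: a=1 ⇒ p=26, q=3
→ (26, 3).  Check: 26²=676, 75·3²=675, difference 1.

26 3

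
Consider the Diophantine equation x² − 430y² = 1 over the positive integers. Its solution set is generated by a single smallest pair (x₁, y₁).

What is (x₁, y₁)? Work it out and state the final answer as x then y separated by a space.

2862251 138030

√430 → a₀=20, period (1,2,1,3,1,…,2,1,40); ℓ=14 even so k=13
k=0  a_k=20  p_k/q_k = 20/1
k=1  a_k=1  p_k/q_k = 21/1
k=2  a_k=2  p_k/q_k = 62/3
k=3  a_k=1  p_k/q_k = 83/4
…
k=6  a_k=6  p_k/q_k = 2675/129
k=7  a_k=8  p_k/q_k = 21794/1051
k=8  a_k=6  p_k/q_k = 133439/6435
…
k=11  a_k=1  p_k/q_k = 754371/36379
k=12  a_k=2  p_k/q_k = 2107880/101651
k=13  a_k=1  p_k/q_k = 2862251/138030
fundamental: x₁=2862251, y₁=138030  (since 8192480787001 − 430·19052280900 = 1)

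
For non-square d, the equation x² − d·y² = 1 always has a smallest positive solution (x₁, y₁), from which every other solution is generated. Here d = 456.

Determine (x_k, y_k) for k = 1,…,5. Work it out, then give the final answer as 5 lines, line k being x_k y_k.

d=456: √d = [21; 2,1,4,1,2,42] (ℓ=6, even), read p_5/q_5
step 0: (21, 1)  from 21·(1,0) + (0,1)
step 1: (43, 2)  from 2·(21,1) + (1,0)
…
step 3: (299, 14)  from 4·(64,3) + (43,2)
step 4: (363, 17)  from 1·(299,14) + (64,3)
step 5: (1025, 48)  from 2·(363,17) + (299,14)
→ (1025, 48).  Check: 1025²=1050625, 456·48²=1050624, difference 1.
k=2:  x_2 = 1025·1025+456·48·48 = 2101249,  y_2 = 1025·48+48·1025 = 98400
k=3:  x_3 = 1025·2101249+456·48·98400 = 4307559425,  y_3 = 1025·98400+48·2101249 = 201719952
k=4:  x_4 = 1025·4307559425+456·48·201719952 = 8830494720001,  y_4 = 1025·201719952+48·4307559425 = 413525803200
k=5:  x_5 = 1025·8830494720001+456·48·413525803200 = 18102509868442625,  y_5 = 1025·413525803200+48·8830494720001 = 847727694840048

1025 48
2101249 98400
4307559425 201719952
8830494720001 413525803200
18102509868442625 847727694840048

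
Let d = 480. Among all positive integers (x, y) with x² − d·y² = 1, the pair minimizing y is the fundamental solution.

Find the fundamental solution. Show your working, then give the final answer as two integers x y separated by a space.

241 11

d=480: √d = [21; 1,9,1,42] (ℓ=4, even), read p_3/q_3
step 0: (21, 1)  from 21·(1,0) + (0,1)
step 1: (22, 1)  from 1·(21,1) + (1,0)
step 2: (219, 10)  from 9·(22,1) + (21,1)
step 3: (241, 11)  from 1·(219,10) + (22,1)
(x₁, y₁) = (241, 11);  241² − 480·11² = 1 ✓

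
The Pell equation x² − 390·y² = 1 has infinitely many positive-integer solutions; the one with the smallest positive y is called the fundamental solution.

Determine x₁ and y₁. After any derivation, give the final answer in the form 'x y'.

√390 = [19; 1,2,1,38, …], period ℓ=4 (even) → k=3
a_0=19:  p_0=19·1+0=19,  q_0=19·0+1=1
a_1=1:  p_1=1·19+1=20,  q_1=1·1+0=1
a_2=2:  p_2=2·20+19=59,  q_2=2·1+1=3
a_3=1:  p_3=1·59+20=79,  q_3=1·3+1=4
(x₁, y₁) = (79, 4);  79² − 390·4² = 1 ✓

79 4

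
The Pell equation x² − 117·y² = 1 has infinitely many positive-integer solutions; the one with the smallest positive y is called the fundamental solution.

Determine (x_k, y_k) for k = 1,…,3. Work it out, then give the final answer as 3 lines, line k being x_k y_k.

649 60
842401 77880
1093435849 101088180

√117 → a₀=10, period (1,4,2,4,1,20); ℓ=6 even so k=5
a_0=10:  p_0=10·1+0=10,  q_0=10·0+1=1
a_1=1:  p_1=1·10+1=11,  q_1=1·1+0=1
a_2=4:  p_2=4·11+10=54,  q_2=4·1+1=5
…
a_4=4:  p_4=4·119+54=530,  q_4=4·11+5=49
a_5=1:  p_5=1·530+119=649,  q_5=1·49+11=60
→ (649, 60).  Check: 649²=421201, 117·60²=421200, difference 1.
n=2: (649,60)∘(649,60) = (649·649+117·60·60, 649·60+60·649) = (842401,77880)
n=3: (842401,77880)∘(649,60) = (649·842401+117·60·77880, 649·77880+60·842401) = (1093435849,101088180)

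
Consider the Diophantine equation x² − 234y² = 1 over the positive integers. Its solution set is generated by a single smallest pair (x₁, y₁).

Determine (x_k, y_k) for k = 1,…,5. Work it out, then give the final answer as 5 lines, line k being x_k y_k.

√234 → a₀=15, period (3,2,1,2,1,2,3,30); ℓ=8 even so k=7
a_0=15:  p_0=15·1+0=15,  q_0=15·0+1=1
a_1=3:  p_1=3·15+1=46,  q_1=3·1+0=3
a_2=2:  p_2=2·46+15=107,  q_2=2·3+1=7
…
a_4=2:  p_4=2·153+107=413,  q_4=2·10+7=27
…
a_6=2:  p_6=2·566+413=1545,  q_6=2·37+27=101
a_7=3:  p_7=3·1545+566=5201,  q_7=3·101+37=340
→ (5201, 340).  Check: 5201²=27050401, 234·340²=27050400, difference 1.
k=2:  x_2 = 5201·5201+234·340·340 = 54100801,  y_2 = 5201·340+340·5201 = 3536680
k=3:  x_3 = 5201·54100801+234·340·3536680 = 562756526801,  y_3 = 5201·3536680+340·54100801 = 36788545020
k=4:  x_4 = 5201·562756526801+234·340·36788545020 = 5853793337683201,  y_4 = 5201·36788545020+340·562756526801 = 382674441761360
k=5:  x_5 = 5201·5853793337683201+234·340·382674441761360 = 60891157735824130001,  y_5 = 5201·382674441761360+340·5853793337683201 = 3980579506413121700

5201 340
54100801 3536680
562756526801 36788545020
5853793337683201 382674441761360
60891157735824130001 3980579506413121700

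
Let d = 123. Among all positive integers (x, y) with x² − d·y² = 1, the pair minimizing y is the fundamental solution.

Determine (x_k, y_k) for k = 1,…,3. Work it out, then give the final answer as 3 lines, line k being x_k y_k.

√123 = [11; 11,22, …], period ℓ=2 (even) → k=1
a_0=11:  p_0=11·1+0=11,  q_0=11·0+1=1
a_1=11:  p_1=11·11+1=122,  q_1=11·1+0=11
(x₁, y₁) = (122, 11);  122² − 123·11² = 1 ✓
(x_2, y_2) = (122·122 + 123·11·11, 122·11 + 11·122) = (29767, 2684)
(x_3, y_3) = (122·29767 + 123·11·2684, 122·2684 + 11·29767) = (7263026, 654885)

122 11
29767 2684
7263026 654885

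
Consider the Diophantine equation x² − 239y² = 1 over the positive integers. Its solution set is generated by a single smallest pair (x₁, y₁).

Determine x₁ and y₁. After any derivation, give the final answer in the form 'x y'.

d=239: √d = [15; 2,5,1,2,4,15,4,2,1,5,2,30] (ℓ=12, even), read p_11/q_11
k=0  a_k=15  p_k/q_k = 15/1
…
k=2  a_k=5  p_k/q_k = 170/11
k=3  a_k=1  p_k/q_k = 201/13
…
k=7  a_k=4  p_k/q_k = 154117/9969
k=8  a_k=2  p_k/q_k = 346141/22390
k=9  a_k=1  p_k/q_k = 500258/32359
k=10  a_k=5  p_k/q_k = 2847431/184185
k=11  a_k=2  p_k/q_k = 6195120/400729
fundamental: x₁=6195120, y₁=400729  (since 38379511814400 − 239·160583731441 = 1)

6195120 400729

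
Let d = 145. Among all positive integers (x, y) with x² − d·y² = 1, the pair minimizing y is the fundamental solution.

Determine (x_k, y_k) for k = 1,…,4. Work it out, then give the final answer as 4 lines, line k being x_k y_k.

289 24
167041 13872
96549409 8017992
55805391361 4634385504

[12; 24] for √145; ℓ=1 ⇒ convergent index 1
a_0=12:  p_0=12·1+0=12,  q_0=12·0+1=1
a_1=24:  p_1=24·12+1=289,  q_1=24·1+0=24
(x₁, y₁) = (289, 24);  289² − 145·24² = 1 ✓
k=2:  x_2 = 289·289+145·24·24 = 167041,  y_2 = 289·24+24·289 = 13872
k=3:  x_3 = 289·167041+145·24·13872 = 96549409,  y_3 = 289·13872+24·167041 = 8017992
k=4:  x_4 = 289·96549409+145·24·8017992 = 55805391361,  y_4 = 289·8017992+24·96549409 = 4634385504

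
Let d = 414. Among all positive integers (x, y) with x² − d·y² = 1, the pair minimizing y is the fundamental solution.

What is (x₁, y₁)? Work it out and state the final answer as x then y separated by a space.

24335 1196

[20; 2,1,7,2,7,1,2,40] for √414; ℓ=8 ⇒ convergent index 7
k=0  a_k=20  p_k/q_k = 20/1
k=1  a_k=2  p_k/q_k = 41/2
k=2  a_k=1  p_k/q_k = 61/3
…
k=4  a_k=2  p_k/q_k = 997/49
…
k=6  a_k=1  p_k/q_k = 8444/415
k=7  a_k=2  p_k/q_k = 24335/1196
→ (24335, 1196).  Check: 24335²=592192225, 414·1196²=592192224, difference 1.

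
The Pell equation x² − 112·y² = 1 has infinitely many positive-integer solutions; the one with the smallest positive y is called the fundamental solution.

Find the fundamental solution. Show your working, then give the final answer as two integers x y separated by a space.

127 12

d=112: √d = [10; 1,1,2,1,1,20] (ℓ=6, even), read p_5/q_5
i=0: a=10 ⇒ p=10, q=1
…
i=2: a=1 ⇒ p=21, q=2
i=3: a=2 ⇒ p=53, q=5
i=4: a=1 ⇒ p=74, q=7
i=5: a=1 ⇒ p=127, q=12
(x₁, y₁) = (127, 12);  127² − 112·12² = 1 ✓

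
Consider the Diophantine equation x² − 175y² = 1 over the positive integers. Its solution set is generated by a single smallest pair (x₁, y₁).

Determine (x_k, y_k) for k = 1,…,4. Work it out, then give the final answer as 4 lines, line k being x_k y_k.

2024 153
8193151 619344
33165873224 2507104359
134255446617601 10148757825888

√175 = [13; 4,2,1,2,4,26, …], period ℓ=6 (even) → k=5
i=0: a=13 ⇒ p=13, q=1
i=1: a=4 ⇒ p=53, q=4
i=2: a=2 ⇒ p=119, q=9
…
i=4: a=2 ⇒ p=463, q=35
i=5: a=4 ⇒ p=2024, q=153
(x₁, y₁) = (2024, 153);  2024² − 175·153² = 1 ✓
(x_2, y_2) = (2024·2024 + 175·153·153, 2024·153 + 153·2024) = (8193151, 619344)
(x_3, y_3) = (2024·8193151 + 175·153·619344, 2024·619344 + 153·8193151) = (33165873224, 2507104359)
(x_4, y_4) = (2024·33165873224 + 175·153·2507104359, 2024·2507104359 + 153·33165873224) = (134255446617601, 10148757825888)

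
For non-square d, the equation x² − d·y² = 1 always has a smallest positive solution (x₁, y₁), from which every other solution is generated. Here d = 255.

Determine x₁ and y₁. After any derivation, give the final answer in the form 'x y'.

√255 = [15; 1,30, …], period ℓ=2 (even) → k=1
a_0=15:  p_0=15·1+0=15,  q_0=15·0+1=1
a_1=1:  p_1=1·15+1=16,  q_1=1·1+0=1
→ (16, 1).  Check: 16²=256, 255·1²=255, difference 1.

16 1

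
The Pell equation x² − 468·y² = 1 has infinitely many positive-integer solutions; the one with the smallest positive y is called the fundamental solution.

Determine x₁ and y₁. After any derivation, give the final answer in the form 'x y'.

√468 = [21; 1,1,1,2,1,1,1,42, …], period ℓ=8 (even) → k=7
step 0: (21, 1)  from 21·(1,0) + (0,1)
…
step 3: (65, 3)  from 1·(43,2) + (22,1)
…
step 6: (411, 19)  from 1·(238,11) + (173,8)
step 7: (649, 30)  from 1·(411,19) + (238,11)
(x₁, y₁) = (649, 30);  649² − 468·30² = 1 ✓

649 30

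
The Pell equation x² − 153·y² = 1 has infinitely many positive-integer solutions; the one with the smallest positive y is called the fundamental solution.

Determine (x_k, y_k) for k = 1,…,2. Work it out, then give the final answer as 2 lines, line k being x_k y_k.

2177 176
9478657 766304

√153 = [12; 2,1,2,2,2,1,2,24, …], period ℓ=8 (even) → k=7
a_0=12:  p_0=12·1+0=12,  q_0=12·0+1=1
a_1=2:  p_1=2·12+1=25,  q_1=2·1+0=2
…
a_3=2:  p_3=2·37+25=99,  q_3=2·3+2=8
a_4=2:  p_4=2·99+37=235,  q_4=2·8+3=19
a_5=2:  p_5=2·235+99=569,  q_5=2·19+8=46
a_6=1:  p_6=1·569+235=804,  q_6=1·46+19=65
a_7=2:  p_7=2·804+569=2177,  q_7=2·65+46=176
fundamental: x₁=2177, y₁=176  (since 4739329 − 153·30976 = 1)
k=2:  x_2 = 2177·2177+153·176·176 = 9478657,  y_2 = 2177·176+176·2177 = 766304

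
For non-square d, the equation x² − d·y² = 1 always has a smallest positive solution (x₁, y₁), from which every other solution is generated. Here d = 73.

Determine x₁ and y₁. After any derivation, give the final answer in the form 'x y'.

√73 = [8; 1,1,5,5,1,1,16, …], period ℓ=7 (odd) → k=13
i=0: a=8 ⇒ p=8, q=1
…
i=6: a=1 ⇒ p=1068, q=125
i=7: a=16 ⇒ p=17669, q=2068
i=8: a=1 ⇒ p=18737, q=2193
i=9: a=1 ⇒ p=36406, q=4261
…
i=12: a=1 ⇒ p=1241008, q=145249
i=13: a=1 ⇒ p=2281249, q=267000
→ (2281249, 267000).  Check: 2281249²=5204097000001, 73·267000²=5204097000000, difference 1.

2281249 267000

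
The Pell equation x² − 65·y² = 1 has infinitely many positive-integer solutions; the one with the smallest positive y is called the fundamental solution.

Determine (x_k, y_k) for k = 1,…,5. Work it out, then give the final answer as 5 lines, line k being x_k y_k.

129 16
33281 4128
8586369 1065008
2215249921 274767936
571525893249 70889062480

√65 → a₀=8, period (16); ℓ=1 odd so k=1
a_0=8:  p_0=8·1+0=8,  q_0=8·0+1=1
a_1=16:  p_1=16·8+1=129,  q_1=16·1+0=16
(x₁, y₁) = (129, 16);  129² − 65·16² = 1 ✓
n=2: (129,16)∘(129,16) = (129·129+65·16·16, 129·16+16·129) = (33281,4128)
n=3: (33281,4128)∘(129,16) = (129·33281+65·16·4128, 129·4128+16·33281) = (8586369,1065008)
n=4: (8586369,1065008)∘(129,16) = (129·8586369+65·16·1065008, 129·1065008+16·8586369) = (2215249921,274767936)
n=5: (2215249921,274767936)∘(129,16) = (129·2215249921+65·16·274767936, 129·274767936+16·2215249921) = (571525893249,70889062480)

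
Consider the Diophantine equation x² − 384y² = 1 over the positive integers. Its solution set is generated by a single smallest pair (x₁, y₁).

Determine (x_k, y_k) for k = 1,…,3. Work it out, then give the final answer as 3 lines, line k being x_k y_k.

4801 245
46099201 2352490
442644523201 22588608735

√384 → a₀=19, period (1,1,2,9,2,1,1,38); ℓ=8 even so k=7
k=0  a_k=19  p_k/q_k = 19/1
k=1  a_k=1  p_k/q_k = 20/1
k=2  a_k=1  p_k/q_k = 39/2
k=3  a_k=2  p_k/q_k = 98/5
k=4  a_k=9  p_k/q_k = 921/47
…
k=6  a_k=1  p_k/q_k = 2861/146
k=7  a_k=1  p_k/q_k = 4801/245
(x₁, y₁) = (4801, 245);  4801² − 384·245² = 1 ✓
n=2: (4801,245)∘(4801,245) = (4801·4801+384·245·245, 4801·245+245·4801) = (46099201,2352490)
n=3: (46099201,2352490)∘(4801,245) = (4801·46099201+384·245·2352490, 4801·2352490+245·46099201) = (442644523201,22588608735)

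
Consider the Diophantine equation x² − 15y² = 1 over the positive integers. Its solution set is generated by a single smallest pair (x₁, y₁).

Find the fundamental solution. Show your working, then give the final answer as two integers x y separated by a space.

[3; 1,6] for √15; ℓ=2 ⇒ convergent index 1
step 0: (3, 1)  from 3·(1,0) + (0,1)
step 1: (4, 1)  from 1·(3,1) + (1,0)
(x₁, y₁) = (4, 1);  4² − 15·1² = 1 ✓

4 1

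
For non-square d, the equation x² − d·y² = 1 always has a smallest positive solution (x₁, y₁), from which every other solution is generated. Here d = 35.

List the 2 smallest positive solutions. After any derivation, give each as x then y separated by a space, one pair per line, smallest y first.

√35 = [5; 1,10, …], period ℓ=2 (even) → k=1
step 0: (5, 1)  from 5·(1,0) + (0,1)
step 1: (6, 1)  from 1·(5,1) + (1,0)
→ (6, 1).  Check: 6²=36, 35·1²=35, difference 1.
n=2: (6,1)∘(6,1) = (6·6+35·1·1, 6·1+1·6) = (71,12)

6 1
71 12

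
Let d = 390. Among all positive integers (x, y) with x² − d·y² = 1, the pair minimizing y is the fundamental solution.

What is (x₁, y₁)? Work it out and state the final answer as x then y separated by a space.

d=390: √d = [19; 1,2,1,38] (ℓ=4, even), read p_3/q_3
i=0: a=19 ⇒ p=19, q=1
i=1: a=1 ⇒ p=20, q=1
i=2: a=2 ⇒ p=59, q=3
i=3: a=1 ⇒ p=79, q=4
(x₁, y₁) = (79, 4);  79² − 390·4² = 1 ✓

79 4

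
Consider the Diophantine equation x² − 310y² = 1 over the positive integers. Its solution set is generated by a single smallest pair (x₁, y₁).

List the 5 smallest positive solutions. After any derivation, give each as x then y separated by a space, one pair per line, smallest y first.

d=310: √d = [17; 1,1,1,1,5,…,1,1,34] (ℓ=16, even), read p_15/q_15
i=0: a=17 ⇒ p=17, q=1
i=1: a=1 ⇒ p=18, q=1
i=2: a=1 ⇒ p=35, q=2
i=3: a=1 ⇒ p=53, q=3
i=4: a=1 ⇒ p=88, q=5
i=5: a=5 ⇒ p=493, q=28
…
i=8: a=2 ⇒ p=5687, q=323
i=9: a=1 ⇒ p=7747, q=440
…
i=11: a=5 ⇒ p=152387, q=8655
i=12: a=1 ⇒ p=181315, q=10298
i=13: a=1 ⇒ p=333702, q=18953
i=14: a=1 ⇒ p=515017, q=29251
i=15: a=1 ⇒ p=848719, q=48204
→ (848719, 48204).  Check: 848719²=720323940961, 310·48204²=720323940960, difference 1.
(848719+48204√310)^2 = 1440647881921 + 81823301352√310
(848719+48204√310)^3 = 2445410459391369679 + 138889981000287972√310
(848719+48204√310)^4 = 4150932639366927117300481 + 235757131569084991314384√310
(848719+48204√310)^5 = 7045950797499272621676902497999 + 400183113896225599505705060220√310

848719 48204
1440647881921 81823301352
2445410459391369679 138889981000287972
4150932639366927117300481 235757131569084991314384
7045950797499272621676902497999 400183113896225599505705060220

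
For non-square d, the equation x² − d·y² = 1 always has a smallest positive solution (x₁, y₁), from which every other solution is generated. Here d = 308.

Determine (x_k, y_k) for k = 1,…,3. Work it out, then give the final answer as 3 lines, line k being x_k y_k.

d=308: √d = [17; 1,1,4,1,1,34] (ℓ=6, even), read p_5/q_5
k=0  a_k=17  p_k/q_k = 17/1
k=1  a_k=1  p_k/q_k = 18/1
k=2  a_k=1  p_k/q_k = 35/2
…
k=4  a_k=1  p_k/q_k = 193/11
k=5  a_k=1  p_k/q_k = 351/20
→ (351, 20).  Check: 351²=123201, 308·20²=123200, difference 1.
(x_2, y_2) = (351·351 + 308·20·20, 351·20 + 20·351) = (246401, 14040)
(x_3, y_3) = (351·246401 + 308·20·14040, 351·14040 + 20·246401) = (172973151, 9856060)

351 20
246401 14040
172973151 9856060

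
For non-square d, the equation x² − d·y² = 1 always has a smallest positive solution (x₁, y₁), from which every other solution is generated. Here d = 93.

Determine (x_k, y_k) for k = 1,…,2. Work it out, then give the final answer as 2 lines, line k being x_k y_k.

12151 1260
295293601 30620520

√93 = [9; 1,1,1,4,6,4,1,1,1,18, …], period ℓ=10 (even) → k=9
k=0  a_k=9  p_k/q_k = 9/1
k=1  a_k=1  p_k/q_k = 10/1
…
k=5  a_k=6  p_k/q_k = 839/87
k=6  a_k=4  p_k/q_k = 3491/362
k=7  a_k=1  p_k/q_k = 4330/449
k=8  a_k=1  p_k/q_k = 7821/811
k=9  a_k=1  p_k/q_k = 12151/1260
fundamental: x₁=12151, y₁=1260  (since 147646801 − 93·1587600 = 1)
(x_2, y_2) = (12151·12151 + 93·1260·1260, 12151·1260 + 1260·12151) = (295293601, 30620520)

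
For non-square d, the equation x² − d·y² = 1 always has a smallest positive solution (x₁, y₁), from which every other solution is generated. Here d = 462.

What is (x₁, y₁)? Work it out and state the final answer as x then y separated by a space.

43 2

√462 = [21; 2,42, …], period ℓ=2 (even) → k=1
k=0  a_k=21  p_k/q_k = 21/1
k=1  a_k=2  p_k/q_k = 43/2
fundamental: x₁=43, y₁=2  (since 1849 − 462·4 = 1)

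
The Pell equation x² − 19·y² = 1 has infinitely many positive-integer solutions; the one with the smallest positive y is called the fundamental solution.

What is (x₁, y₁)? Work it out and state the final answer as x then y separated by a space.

[4; 2,1,3,1,2,8] for √19; ℓ=6 ⇒ convergent index 5
k=0  a_k=4  p_k/q_k = 4/1
k=1  a_k=2  p_k/q_k = 9/2
…
k=4  a_k=1  p_k/q_k = 61/14
k=5  a_k=2  p_k/q_k = 170/39
(x₁, y₁) = (170, 39);  170² − 19·39² = 1 ✓

170 39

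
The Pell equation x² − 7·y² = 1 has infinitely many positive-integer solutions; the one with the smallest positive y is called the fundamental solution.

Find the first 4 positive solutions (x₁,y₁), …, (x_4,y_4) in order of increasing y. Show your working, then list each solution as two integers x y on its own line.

8 3
127 48
2024 765
32257 12192

[2; 1,1,1,4] for √7; ℓ=4 ⇒ convergent index 3
i=0: a=2 ⇒ p=2, q=1
…
i=2: a=1 ⇒ p=5, q=2
i=3: a=1 ⇒ p=8, q=3
→ (8, 3).  Check: 8²=64, 7·3²=63, difference 1.
n=2: (8,3)∘(8,3) = (8·8+7·3·3, 8·3+3·8) = (127,48)
n=3: (127,48)∘(8,3) = (8·127+7·3·48, 8·48+3·127) = (2024,765)
n=4: (2024,765)∘(8,3) = (8·2024+7·3·765, 8·765+3·2024) = (32257,12192)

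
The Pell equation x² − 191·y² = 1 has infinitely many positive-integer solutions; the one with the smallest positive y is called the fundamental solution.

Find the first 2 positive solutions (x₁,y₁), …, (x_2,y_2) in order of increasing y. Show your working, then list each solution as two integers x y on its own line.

√191 → a₀=13, period (1,4,1,1,3,…,4,1,26); ℓ=16 even so k=15
a_0=13:  p_0=13·1+0=13,  q_0=13·0+1=1
…
a_2=4:  p_2=4·14+13=69,  q_2=4·1+1=5
…
a_4=1:  p_4=1·83+69=152,  q_4=1·6+5=11
…
a_8=13:  p_8=13·2999+1230=40217,  q_8=13·217+89=2910
…
a_10=2:  p_10=2·83433+40217=207083,  q_10=2·6037+2910=14984
…
a_14=4:  p_14=4·1616447+911765=7377553,  q_14=4·116962+65973=533821
a_15=1:  p_15=1·7377553+1616447=8994000,  q_15=1·533821+116962=650783
→ (8994000, 650783).  Check: 8994000²=80892036000000, 191·650783²=80892035999999, difference 1.
n=2: (8994000,650783)∘(8994000,650783) = (8994000·8994000+191·650783·650783, 8994000·650783+650783·8994000) = (161784071999999,11706284604000)

8994000 650783
161784071999999 11706284604000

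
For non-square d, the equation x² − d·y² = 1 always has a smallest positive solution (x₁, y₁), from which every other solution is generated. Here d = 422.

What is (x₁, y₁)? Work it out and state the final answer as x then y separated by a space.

7022501 341850

[20; 1,1,5,2,1,…,1,1,40] for √422; ℓ=14 ⇒ convergent index 13
k=0  a_k=20  p_k/q_k = 20/1
…
k=3  a_k=5  p_k/q_k = 226/11
k=4  a_k=2  p_k/q_k = 493/24
k=5  a_k=1  p_k/q_k = 719/35
k=6  a_k=3  p_k/q_k = 2650/129
k=7  a_k=20  p_k/q_k = 53719/2615
…
k=9  a_k=1  p_k/q_k = 217526/10589
…
k=12  a_k=1  p_k/q_k = 3810680/185501
k=13  a_k=1  p_k/q_k = 7022501/341850
fundamental: x₁=7022501, y₁=341850  (since 49315520295001 − 422·116861422500 = 1)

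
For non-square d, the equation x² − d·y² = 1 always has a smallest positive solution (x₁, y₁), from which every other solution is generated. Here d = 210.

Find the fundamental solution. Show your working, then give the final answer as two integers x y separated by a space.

[14; 2,28] for √210; ℓ=2 ⇒ convergent index 1
step 0: (14, 1)  from 14·(1,0) + (0,1)
step 1: (29, 2)  from 2·(14,1) + (1,0)
→ (29, 2).  Check: 29²=841, 210·2²=840, difference 1.

29 2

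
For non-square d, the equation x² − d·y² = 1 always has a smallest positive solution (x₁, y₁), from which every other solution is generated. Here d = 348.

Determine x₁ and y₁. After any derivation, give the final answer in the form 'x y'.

√348 → a₀=18, period (1,1,1,8,1,1,1,36); ℓ=8 even so k=7
i=0: a=18 ⇒ p=18, q=1
…
i=6: a=1 ⇒ p=1026, q=55
i=7: a=1 ⇒ p=1567, q=84
(x₁, y₁) = (1567, 84);  1567² − 348·84² = 1 ✓

1567 84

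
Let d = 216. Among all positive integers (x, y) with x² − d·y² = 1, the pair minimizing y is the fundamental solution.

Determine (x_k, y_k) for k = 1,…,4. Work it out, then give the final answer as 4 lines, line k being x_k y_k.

[14; 1,2,3,2,1,28] for √216; ℓ=6 ⇒ convergent index 5
a_0=14:  p_0=14·1+0=14,  q_0=14·0+1=1
a_1=1:  p_1=1·14+1=15,  q_1=1·1+0=1
a_2=2:  p_2=2·15+14=44,  q_2=2·1+1=3
…
a_4=2:  p_4=2·147+44=338,  q_4=2·10+3=23
a_5=1:  p_5=1·338+147=485,  q_5=1·23+10=33
(x₁, y₁) = (485, 33);  485² − 216·33² = 1 ✓
n=2: (485,33)∘(485,33) = (485·485+216·33·33, 485·33+33·485) = (470449,32010)
n=3: (470449,32010)∘(485,33) = (485·470449+216·33·32010, 485·32010+33·470449) = (456335045,31049667)
n=4: (456335045,31049667)∘(485,33) = (485·456335045+216·33·31049667, 485·31049667+33·456335045) = (442644523201,30118144980)

485 33
470449 32010
456335045 31049667
442644523201 30118144980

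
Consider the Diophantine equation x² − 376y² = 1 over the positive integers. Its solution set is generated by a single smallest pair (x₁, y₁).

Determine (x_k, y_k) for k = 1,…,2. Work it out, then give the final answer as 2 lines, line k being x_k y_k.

[19; 2,1,1,3,1,…,1,2,38] for √376; ℓ=16 ⇒ convergent index 15
i=0: a=19 ⇒ p=19, q=1
i=1: a=2 ⇒ p=39, q=2
i=2: a=1 ⇒ p=58, q=3
i=3: a=1 ⇒ p=97, q=5
i=4: a=3 ⇒ p=349, q=18
i=5: a=1 ⇒ p=446, q=23
i=6: a=2 ⇒ p=1241, q=64
i=7: a=2 ⇒ p=2928, q=151
i=8: a=4 ⇒ p=12953, q=668
i=9: a=2 ⇒ p=28834, q=1487
…
i=12: a=3 ⇒ p=368986, q=19029
…
i=14: a=1 ⇒ p=837427, q=43187
i=15: a=2 ⇒ p=2143295, q=110532
fundamental: x₁=2143295, y₁=110532  (since 4593713457025 − 376·12217323024 = 1)
(2143295+110532√376)^2 = 9187426914049 + 473805365880√376

2143295 110532
9187426914049 473805365880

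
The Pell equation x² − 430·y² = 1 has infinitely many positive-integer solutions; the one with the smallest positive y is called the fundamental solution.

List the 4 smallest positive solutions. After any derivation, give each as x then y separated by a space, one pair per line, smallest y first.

2862251 138030
16384961574001 790153011060
93795745300289010251 4523232492118854090
536933931562978654798296001 25893253447598574322902120

√430 = [20; 1,2,1,3,1,…,2,1,40, …], period ℓ=14 (even) → k=13
k=0  a_k=20  p_k/q_k = 20/1
…
k=2  a_k=2  p_k/q_k = 62/3
k=3  a_k=1  p_k/q_k = 83/4
k=4  a_k=3  p_k/q_k = 311/15
…
k=6  a_k=6  p_k/q_k = 2675/129
k=7  a_k=8  p_k/q_k = 21794/1051
k=8  a_k=6  p_k/q_k = 133439/6435
k=9  a_k=1  p_k/q_k = 155233/7486
k=10  a_k=3  p_k/q_k = 599138/28893
…
k=12  a_k=2  p_k/q_k = 2107880/101651
k=13  a_k=1  p_k/q_k = 2862251/138030
→ (2862251, 138030).  Check: 2862251²=8192480787001, 430·138030²=8192480787000, difference 1.
n=2: (2862251,138030)∘(2862251,138030) = (2862251·2862251+430·138030·138030, 2862251·138030+138030·2862251) = (16384961574001,790153011060)
n=3: (16384961574001,790153011060)∘(2862251,138030) = (2862251·16384961574001+430·138030·790153011060, 2862251·790153011060+138030·16384961574001) = (93795745300289010251,4523232492118854090)
n=4: (93795745300289010251,4523232492118854090)∘(2862251,138030) = (2862251·93795745300289010251+430·138030·4523232492118854090, 2862251·4523232492118854090+138030·93795745300289010251) = (536933931562978654798296001,25893253447598574322902120)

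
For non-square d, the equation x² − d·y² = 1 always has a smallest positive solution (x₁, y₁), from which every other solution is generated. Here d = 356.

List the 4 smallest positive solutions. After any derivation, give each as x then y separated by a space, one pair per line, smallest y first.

√356 → a₀=18, period (1,6,1,1,2,…,6,1,36); ℓ=14 even so k=13
k=0  a_k=18  p_k/q_k = 18/1
…
k=2  a_k=6  p_k/q_k = 132/7
k=3  a_k=1  p_k/q_k = 151/8
k=4  a_k=1  p_k/q_k = 283/15
k=5  a_k=2  p_k/q_k = 717/38
…
k=7  a_k=8  p_k/q_k = 8717/462
…
k=10  a_k=1  p_k/q_k = 37868/2007
…
k=12  a_k=6  p_k/q_k = 433982/23001
k=13  a_k=1  p_k/q_k = 500001/26500
fundamental: x₁=500001, y₁=26500  (since 250001000001 − 356·702250000 = 1)
k=2:  x_2 = 500001·500001+356·26500·26500 = 500002000001,  y_2 = 500001·26500+26500·500001 = 26500053000
k=3:  x_3 = 500001·500002000001+356·26500·26500053000 = 500003000004500001,  y_3 = 500001·26500053000+26500·500002000001 = 26500106000079500
k=4:  x_4 = 500001·500003000004500001+356·26500·26500106000079500 = 500004000010000008000001,  y_4 = 500001·26500106000079500+26500·500003000004500001 = 26500159000265000106000

500001 26500
500002000001 26500053000
500003000004500001 26500106000079500
500004000010000008000001 26500159000265000106000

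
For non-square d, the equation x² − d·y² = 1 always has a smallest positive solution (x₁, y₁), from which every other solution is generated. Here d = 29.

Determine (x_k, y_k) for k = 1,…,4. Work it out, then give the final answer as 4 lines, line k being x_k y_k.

9801 1820
192119201 35675640
3765920568201 699313893460
73819574785756801 13707950903927280

[5; 2,1,1,2,10] for √29; ℓ=5 ⇒ convergent index 9
a_0=5:  p_0=5·1+0=5,  q_0=5·0+1=1
a_1=2:  p_1=2·5+1=11,  q_1=2·1+0=2
…
a_8=1:  p_8=1·2251+1524=3775,  q_8=1·418+283=701
a_9=2:  p_9=2·3775+2251=9801,  q_9=2·701+418=1820
(x₁, y₁) = (9801, 1820);  9801² − 29·1820² = 1 ✓
k=2:  x_2 = 9801·9801+29·1820·1820 = 192119201,  y_2 = 9801·1820+1820·9801 = 35675640
k=3:  x_3 = 9801·192119201+29·1820·35675640 = 3765920568201,  y_3 = 9801·35675640+1820·192119201 = 699313893460
k=4:  x_4 = 9801·3765920568201+29·1820·699313893460 = 73819574785756801,  y_4 = 9801·699313893460+1820·3765920568201 = 13707950903927280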